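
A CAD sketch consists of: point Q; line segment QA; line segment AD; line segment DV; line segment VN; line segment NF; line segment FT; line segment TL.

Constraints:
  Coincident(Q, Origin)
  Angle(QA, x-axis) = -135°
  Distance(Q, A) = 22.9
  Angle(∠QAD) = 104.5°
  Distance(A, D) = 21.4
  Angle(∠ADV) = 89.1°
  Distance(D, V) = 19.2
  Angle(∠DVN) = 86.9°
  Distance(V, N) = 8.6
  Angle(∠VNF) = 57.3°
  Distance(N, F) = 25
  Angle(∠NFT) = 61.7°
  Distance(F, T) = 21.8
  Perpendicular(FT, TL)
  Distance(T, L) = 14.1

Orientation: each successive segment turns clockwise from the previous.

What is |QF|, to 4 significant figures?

40.74

∠DVN = 86.9° gives VN at -34.50° from the x-axis; with |VN| = 8.6, N = (-17.54, 6.186). ∠VNF = 57.3° gives NF at -157.2° from the x-axis; with |NF| = 25.0, F = (-40.59, -3.502). Then |QF| = |F − Q| = 40.74.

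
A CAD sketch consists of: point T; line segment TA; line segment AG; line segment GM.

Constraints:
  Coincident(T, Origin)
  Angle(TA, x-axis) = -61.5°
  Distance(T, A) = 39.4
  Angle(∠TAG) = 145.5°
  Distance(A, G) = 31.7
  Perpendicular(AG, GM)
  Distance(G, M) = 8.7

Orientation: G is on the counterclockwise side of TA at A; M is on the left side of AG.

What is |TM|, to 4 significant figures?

65.60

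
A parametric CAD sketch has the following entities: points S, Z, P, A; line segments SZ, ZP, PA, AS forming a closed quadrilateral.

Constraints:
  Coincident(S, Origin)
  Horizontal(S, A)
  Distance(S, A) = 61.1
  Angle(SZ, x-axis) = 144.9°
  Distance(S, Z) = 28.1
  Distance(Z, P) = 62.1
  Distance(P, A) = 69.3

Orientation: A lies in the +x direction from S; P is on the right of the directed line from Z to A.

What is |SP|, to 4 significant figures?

39.87

S is at the origin; S and A share the same y with |SA| = 61.1 and A in +x, so A = (61.1, 0). SZ runs at 144.9° with |SZ| = 28.1, so Z = (-22.99, 16.16). P is determined by |ZP| = 62.1 and |PA| = 69.3 together: it lies at the intersection of circle(Z, 62.1) and circle(A, 69.3). With |ZA| = 85.63, the foot of the radical line on ZA is 37.29 from Z and the perpendicular offset is √(62.1² − 37.29²) = 49.66. Taking the right-of-ZA solution: P = (4.260, -39.64).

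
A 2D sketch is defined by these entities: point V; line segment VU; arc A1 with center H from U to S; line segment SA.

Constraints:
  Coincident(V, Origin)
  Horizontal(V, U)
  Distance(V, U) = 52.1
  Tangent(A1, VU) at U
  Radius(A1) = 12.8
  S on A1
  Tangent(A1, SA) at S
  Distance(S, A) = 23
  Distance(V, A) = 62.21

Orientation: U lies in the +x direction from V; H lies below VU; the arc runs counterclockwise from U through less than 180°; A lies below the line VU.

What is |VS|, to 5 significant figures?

43.811

V is at the origin; VU is horizontal with |VU| = 52.1 and U on the +x side, so U = (52.100, 0.0000). Tangency of A1 to VU means the radius HU is perpendicular to VU, so H = U + (0, -12.8) = (52.100, -12.800). Since HS ⟂ SA (tangency), |HA| = √(12.8² + 23.0²) = 26.322 regardless of where S sits on A1. So A lies on both circle(V, 62.21) and circle(H, 26.322); the below-VU intersection is A = (48.561, -38.883). S is the foot of the tangent from A: S = (40.180, -17.464).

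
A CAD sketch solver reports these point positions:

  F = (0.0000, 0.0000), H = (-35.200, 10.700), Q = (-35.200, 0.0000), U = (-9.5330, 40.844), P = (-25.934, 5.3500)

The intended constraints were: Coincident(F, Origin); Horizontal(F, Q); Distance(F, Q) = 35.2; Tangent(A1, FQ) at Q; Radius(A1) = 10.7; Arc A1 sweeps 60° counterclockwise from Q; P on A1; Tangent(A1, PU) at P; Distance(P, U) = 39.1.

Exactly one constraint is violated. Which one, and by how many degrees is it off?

Tangent(A1, PU) at P — off by 5.20°.

F = (0.00, 0.00) ✓; F.y = 0.00, Q.y = 0.00 ✓; |FQ| = 35.20 ✓; ∠(HQ, QF) = 90.00° ✓; |HQ| = 10.70 ✓; bearing(H→P) − bearing(H→Q) = 60.00° ✓; |HP| = 10.70 ✓; ∠(HP, PU) = 84.80° ✗; |PU| = 39.10 ✓.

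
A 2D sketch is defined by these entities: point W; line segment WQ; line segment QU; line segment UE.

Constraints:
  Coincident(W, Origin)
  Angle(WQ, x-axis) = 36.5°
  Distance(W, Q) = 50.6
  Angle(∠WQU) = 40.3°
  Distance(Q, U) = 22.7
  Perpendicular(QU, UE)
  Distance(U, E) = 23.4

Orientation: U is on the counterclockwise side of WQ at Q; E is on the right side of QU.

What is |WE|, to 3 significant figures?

58.3

∠WQU = 40.3°, so QU runs at 36.5° + (180° − 40.3°) = 176° from the x-axis; with |QU| = 22.7, U = Q + 22.7·(cos 176°, sin 176°) = (18.0, 31.6). The perpendicularity gives UE at right angles to QU; with |UE| = 23.4 on the right of QU, E = U + 23.4·(0.0663, 0.998) = (19.6, 55.0). Then |WE| = |E − W| = 58.3.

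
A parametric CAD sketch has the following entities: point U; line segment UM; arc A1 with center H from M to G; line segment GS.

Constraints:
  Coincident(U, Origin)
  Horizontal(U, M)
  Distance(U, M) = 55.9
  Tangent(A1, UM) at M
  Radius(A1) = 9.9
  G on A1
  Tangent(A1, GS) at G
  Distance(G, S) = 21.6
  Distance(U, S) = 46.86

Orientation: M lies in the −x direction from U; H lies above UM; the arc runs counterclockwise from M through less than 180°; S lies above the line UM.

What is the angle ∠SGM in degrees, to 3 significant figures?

146°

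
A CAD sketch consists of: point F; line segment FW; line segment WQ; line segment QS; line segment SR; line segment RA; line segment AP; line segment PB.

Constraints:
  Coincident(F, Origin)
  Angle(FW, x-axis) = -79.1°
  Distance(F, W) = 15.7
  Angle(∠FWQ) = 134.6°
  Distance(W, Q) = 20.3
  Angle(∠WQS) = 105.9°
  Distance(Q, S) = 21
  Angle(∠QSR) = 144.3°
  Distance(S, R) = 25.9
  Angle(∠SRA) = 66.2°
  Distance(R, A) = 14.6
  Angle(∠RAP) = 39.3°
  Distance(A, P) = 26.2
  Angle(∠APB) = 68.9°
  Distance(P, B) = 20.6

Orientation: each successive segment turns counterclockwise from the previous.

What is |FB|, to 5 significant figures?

56.151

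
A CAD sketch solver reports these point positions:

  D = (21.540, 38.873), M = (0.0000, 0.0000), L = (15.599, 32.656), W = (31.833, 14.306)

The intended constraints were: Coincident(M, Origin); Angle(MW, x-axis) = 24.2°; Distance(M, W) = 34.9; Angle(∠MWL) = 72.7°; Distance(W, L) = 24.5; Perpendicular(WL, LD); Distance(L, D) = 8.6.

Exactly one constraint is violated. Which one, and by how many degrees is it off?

Perpendicular(WL, LD) — off by 4.80°.

M = (0.00, 0.00) ✓; MW at 24.20° ✓; |MW| = 34.90 ✓; ∠MWL = 72.70° ✓; |WL| = 24.50 ✓; ∠(WL, LD) = 85.20° ✗; |LD| = 8.599 ✓.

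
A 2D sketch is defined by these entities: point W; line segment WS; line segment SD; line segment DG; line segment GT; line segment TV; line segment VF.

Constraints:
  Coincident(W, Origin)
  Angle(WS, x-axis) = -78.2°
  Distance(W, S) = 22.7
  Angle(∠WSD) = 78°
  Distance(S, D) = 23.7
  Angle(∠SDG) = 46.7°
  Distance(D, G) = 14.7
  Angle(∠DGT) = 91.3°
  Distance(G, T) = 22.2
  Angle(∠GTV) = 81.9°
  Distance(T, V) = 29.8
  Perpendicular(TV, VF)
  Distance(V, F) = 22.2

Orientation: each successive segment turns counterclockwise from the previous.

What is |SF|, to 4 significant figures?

34.79

∠GTV = 81.9° gives TV at -16.10° from the x-axis; with |TV| = 29.8, V = (32.32, -35.45). TV ⟂ VF, so VF runs at 73.90°; with |VF| = 22.2, F = (38.47, -14.12). Then |SF| = |F − S| = 34.79.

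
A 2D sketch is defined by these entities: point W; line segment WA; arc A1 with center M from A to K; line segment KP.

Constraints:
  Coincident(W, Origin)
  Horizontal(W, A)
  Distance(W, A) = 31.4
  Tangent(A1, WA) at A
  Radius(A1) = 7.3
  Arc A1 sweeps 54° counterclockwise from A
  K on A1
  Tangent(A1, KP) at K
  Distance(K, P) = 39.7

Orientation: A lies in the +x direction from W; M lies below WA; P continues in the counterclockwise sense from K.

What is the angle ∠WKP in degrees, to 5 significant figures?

60.732°

W is at the origin; W and A share the same y with |WA| = 31.4 and A on the +x side, so A = (31.400, 0.0000). The tangent condition forces MA to be normal to WA, so M = A + (0, -7.3) = (31.400, -7.3000). On A1, A sits at bearing 90° from M; a 54° counterclockwise sweep puts K at bearing 144°, so K = M + 7.3·(cos 144°, sin 144°) = (25.494, -3.0092). A1 meets KP tangentially, so MK is at right angles to KP, so KP runs along (−sin 144°, cos 144°); with |KP| = 39.7, P = (2.1591, -35.127). Then cos ∠WKP = KW·KP / (|KW||KP|), giving 60.732°.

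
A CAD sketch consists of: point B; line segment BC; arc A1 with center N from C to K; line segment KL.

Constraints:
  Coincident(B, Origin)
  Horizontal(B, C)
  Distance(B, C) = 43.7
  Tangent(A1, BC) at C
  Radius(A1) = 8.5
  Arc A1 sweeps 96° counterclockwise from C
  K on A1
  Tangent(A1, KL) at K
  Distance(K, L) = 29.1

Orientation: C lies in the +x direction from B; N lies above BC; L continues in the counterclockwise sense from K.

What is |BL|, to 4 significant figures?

62.30

B is at the origin; BC is horizontal with |BC| = 43.7 and C on the +x side, so C = (43.70, 0.000). The tangent condition forces NC to be normal to BC, so N = C + (0, 8.5) = (43.70, 8.500). On A1, C sits at bearing -90° from N; a 96° counterclockwise sweep puts K at bearing 6°, so K = N + 8.5·(cos 6°, sin 6°) = (52.15, 9.388). Tangency of A1 to KL means the radius NK is perpendicular to KL, so KL runs along (−sin 6°, cos 6°); with |KL| = 29.1, L = (49.11, 38.33). Then |BL| = |L − B| = 62.30.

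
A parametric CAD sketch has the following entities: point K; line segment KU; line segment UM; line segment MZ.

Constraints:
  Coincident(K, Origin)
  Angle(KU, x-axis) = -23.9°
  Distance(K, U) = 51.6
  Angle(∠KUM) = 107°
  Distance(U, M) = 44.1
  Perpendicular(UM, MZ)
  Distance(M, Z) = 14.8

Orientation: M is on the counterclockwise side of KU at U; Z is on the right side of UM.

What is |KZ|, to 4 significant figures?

87.28

K is at the origin; KU runs at -23.9° with length 51.6, so U = 51.6·(cos -23.9°, sin -23.9°) = (47.18, -20.91). ∠KUM = 107.0°, so UM runs at -23.9° + (180° − 107.0°) = 49.10° from the x-axis; with |UM| = 44.1, M = U + 44.1·(cos 49.10°, sin 49.10°) = (76.05, 12.43). UM is perpendicular to MZ; with |MZ| = 14.8 on the right of UM, Z = M + 14.8·(0.7559, -0.6547) = (87.24, 2.738). Then |KZ| = |Z − K| = 87.28.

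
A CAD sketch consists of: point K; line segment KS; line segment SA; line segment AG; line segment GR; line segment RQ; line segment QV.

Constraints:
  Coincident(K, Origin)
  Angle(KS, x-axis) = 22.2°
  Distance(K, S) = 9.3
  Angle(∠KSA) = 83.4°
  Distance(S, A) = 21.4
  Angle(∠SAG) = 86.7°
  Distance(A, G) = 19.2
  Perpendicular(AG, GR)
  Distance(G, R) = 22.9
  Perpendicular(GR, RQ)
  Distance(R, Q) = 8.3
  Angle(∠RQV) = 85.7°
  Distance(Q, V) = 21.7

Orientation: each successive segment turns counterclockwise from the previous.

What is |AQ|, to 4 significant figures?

25.36

AG ⟂ GR, so GR runs at -57.90°; with |GR| = 22.9, R = (-5.795, -7.335). GR ⟂ RQ, so RQ runs at 32.10°; with |RQ| = 8.3, Q = (1.236, -2.924). Then |AQ| = |Q − A| = 25.36.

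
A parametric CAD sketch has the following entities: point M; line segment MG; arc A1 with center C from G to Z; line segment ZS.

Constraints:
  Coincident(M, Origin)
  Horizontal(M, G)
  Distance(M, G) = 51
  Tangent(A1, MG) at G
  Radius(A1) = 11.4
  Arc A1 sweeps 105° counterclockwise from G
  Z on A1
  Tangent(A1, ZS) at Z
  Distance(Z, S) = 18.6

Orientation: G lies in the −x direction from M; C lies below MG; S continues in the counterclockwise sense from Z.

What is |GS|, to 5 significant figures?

32.906

M is at the origin; M and G share the same y with |MG| = 51.0 and G on the −x side, so G = (-51.000, 0.0000). Since A1 is tangent to MG there, CG ⟂ MG, so C = G + (0, -11.4) = (-51.000, -11.400). On A1, G sits at bearing 90° from C; a 105° counterclockwise sweep puts Z at bearing 195°, so Z = C + 11.4·(cos 195°, sin 195°) = (-62.012, -14.351). A1 meets ZS tangentially, so CZ is at right angles to ZS, so ZS runs along (−sin 195°, cos 195°); with |ZS| = 18.6, S = (-57.198, -32.317). Then |GS| = |S − G| = 32.906.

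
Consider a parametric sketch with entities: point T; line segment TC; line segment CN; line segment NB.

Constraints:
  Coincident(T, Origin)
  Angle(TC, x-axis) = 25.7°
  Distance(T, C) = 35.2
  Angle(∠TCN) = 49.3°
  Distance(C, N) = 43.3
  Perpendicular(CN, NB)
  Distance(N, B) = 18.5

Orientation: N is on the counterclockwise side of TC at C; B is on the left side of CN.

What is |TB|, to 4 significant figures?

21.93

T is at the origin; TC runs at 25.7° with length 35.2, so C = 35.2·(cos 25.7°, sin 25.7°) = (31.72, 15.26). ∠TCN = 49.3°, so CN runs at 25.7° + (180° − 49.3°) = 156.4° from the x-axis; with |CN| = 43.3, N = C + 43.3·(cos 156.4°, sin 156.4°) = (-7.961, 32.60). The perpendicularity gives NB at right angles to CN; with |NB| = 18.5 on the left of CN, B = N + 18.5·(-0.4003, -0.9164) = (-15.37, 15.65). Then |TB| = |B − T| = 21.93.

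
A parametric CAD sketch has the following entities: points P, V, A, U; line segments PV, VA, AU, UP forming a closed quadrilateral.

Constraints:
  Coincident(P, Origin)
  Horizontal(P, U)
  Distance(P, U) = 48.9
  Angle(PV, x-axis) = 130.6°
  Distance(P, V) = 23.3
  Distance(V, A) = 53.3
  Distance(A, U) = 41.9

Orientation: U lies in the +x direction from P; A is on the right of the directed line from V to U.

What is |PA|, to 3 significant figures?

30.2

P is at the origin; P and U share the same y with |PU| = 48.9 and U in +x, so U = (48.9, 0). PV runs at 130.6° with |PV| = 23.3, so V = (-15.2, 17.7). A is determined by |VA| = 53.3 and |AU| = 41.9 together: it lies at the intersection of circle(V, 53.3) and circle(U, 41.9). With |VU| = 66.5, the foot of the radical line on VU is 41.4 from V and the perpendicular offset is √(53.3² − 41.4²) = 33.6. Taking the right-of-VU solution: A = (15.8, -25.7).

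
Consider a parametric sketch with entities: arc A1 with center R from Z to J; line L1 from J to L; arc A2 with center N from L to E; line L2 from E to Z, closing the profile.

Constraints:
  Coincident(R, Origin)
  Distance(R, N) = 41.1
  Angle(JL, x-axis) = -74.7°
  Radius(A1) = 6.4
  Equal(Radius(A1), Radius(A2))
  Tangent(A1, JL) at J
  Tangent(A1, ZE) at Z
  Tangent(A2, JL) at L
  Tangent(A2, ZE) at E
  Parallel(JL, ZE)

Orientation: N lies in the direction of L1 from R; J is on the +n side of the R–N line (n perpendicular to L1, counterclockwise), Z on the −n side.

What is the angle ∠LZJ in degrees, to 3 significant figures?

72.7°

The slot axis is L1's direction at -74.7°, so u = (cos -74.7°, sin -74.7°) = (0.264, -0.965) and n = (−sin -74.7°, cos -74.7°) = (0.965, 0.264). R is at the origin and N lies 41.1 along u from R, so N = 41.1·u = (10.8, -39.6). Tangency of A1 to both parallel lines with radius 6.4 puts J and Z at R ± 6.4·n: J = (6.17, 1.69), Z = (-6.17, -1.69). Equal radii place L and E the same way about N: L = N + 6.4·n = (17.0, -38.0), E = N − 6.4·n = (4.67, -41.3). Then cos ∠LZJ = ZL·ZJ / (|ZL||ZJ|), giving 72.7°.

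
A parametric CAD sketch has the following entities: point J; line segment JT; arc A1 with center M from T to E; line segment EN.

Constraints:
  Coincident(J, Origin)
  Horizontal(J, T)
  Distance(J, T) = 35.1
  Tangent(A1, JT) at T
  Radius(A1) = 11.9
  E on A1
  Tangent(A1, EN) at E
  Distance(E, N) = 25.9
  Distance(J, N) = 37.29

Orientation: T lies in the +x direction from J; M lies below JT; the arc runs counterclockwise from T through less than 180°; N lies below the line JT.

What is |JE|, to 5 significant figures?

25.180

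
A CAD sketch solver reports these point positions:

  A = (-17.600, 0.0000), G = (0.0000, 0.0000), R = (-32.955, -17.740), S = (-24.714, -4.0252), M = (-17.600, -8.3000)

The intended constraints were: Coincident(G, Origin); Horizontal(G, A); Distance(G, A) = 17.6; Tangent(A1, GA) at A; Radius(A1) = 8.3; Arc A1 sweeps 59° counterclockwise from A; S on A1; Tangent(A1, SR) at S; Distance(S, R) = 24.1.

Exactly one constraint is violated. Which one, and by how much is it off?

Distance(S, R) = 24.1 — off by 8.10.

G = (0.00, 0.00) ✓; G.y = 0.00, A.y = 0.00 ✓; |GA| = 17.60 ✓; ∠(MA, AG) = 90.00° ✓; |MA| = 8.300 ✓; bearing(M→S) − bearing(M→A) = 59.00° ✓; |MS| = 8.300 ✓; ∠(MS, SR) = 90.00° ✓; |SR| = 16.00 ✗.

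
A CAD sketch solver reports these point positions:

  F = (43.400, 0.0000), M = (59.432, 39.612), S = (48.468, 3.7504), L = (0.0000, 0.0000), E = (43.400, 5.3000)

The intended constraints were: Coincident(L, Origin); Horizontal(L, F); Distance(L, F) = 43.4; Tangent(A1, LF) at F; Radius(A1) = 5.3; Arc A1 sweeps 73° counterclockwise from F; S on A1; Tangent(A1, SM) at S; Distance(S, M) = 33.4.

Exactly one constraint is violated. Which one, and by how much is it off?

Distance(S, M) = 33.4 — off by 4.10.

L = (0.00, 0.00) ✓; L.y = 0.00, F.y = 0.00 ✓; |LF| = 43.40 ✓; ∠(EF, FL) = 90.00° ✓; |EF| = 5.300 ✓; bearing(E→S) − bearing(E→F) = 73.00° ✓; |ES| = 5.300 ✓; ∠(ES, SM) = 90.00° ✓; |SM| = 37.50 ✗.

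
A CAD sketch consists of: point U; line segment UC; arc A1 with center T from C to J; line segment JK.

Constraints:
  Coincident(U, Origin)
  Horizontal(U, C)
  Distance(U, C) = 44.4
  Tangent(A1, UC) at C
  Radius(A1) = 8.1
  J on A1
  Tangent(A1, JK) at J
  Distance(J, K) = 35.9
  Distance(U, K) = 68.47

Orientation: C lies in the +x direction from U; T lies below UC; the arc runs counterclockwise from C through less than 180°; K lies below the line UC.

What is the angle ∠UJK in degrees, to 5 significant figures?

132.68°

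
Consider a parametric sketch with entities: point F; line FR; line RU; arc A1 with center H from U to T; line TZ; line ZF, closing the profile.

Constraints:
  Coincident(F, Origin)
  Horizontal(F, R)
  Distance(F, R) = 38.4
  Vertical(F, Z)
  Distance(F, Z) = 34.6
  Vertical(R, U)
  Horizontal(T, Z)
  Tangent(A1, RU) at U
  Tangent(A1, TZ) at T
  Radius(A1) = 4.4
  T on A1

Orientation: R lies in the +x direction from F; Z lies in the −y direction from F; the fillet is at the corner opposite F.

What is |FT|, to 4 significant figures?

48.51

F is at the origin; FR is horizontal with |FR| = 38.4 and R on the +x side, so R = (38.40, 0.000). FZ is vertical with |FZ| = 34.6 and Z on the −y side, so Z = (0.000, -34.60). The virtual corner opposite F is at (38.40, -34.60). A1 meets RU tangentially, so HU is at right angles to RU and tangency of A1 to TZ means the radius HT is perpendicular to TZ, with radius 4.4, so the center H sits 4.4 in from both sides at H = (34.00, -30.20). That places the tangent points at U = (38.40, -30.20) on RU and T = (34.00, -34.60) on TZ. Then |FT| = |T − F| = 48.51.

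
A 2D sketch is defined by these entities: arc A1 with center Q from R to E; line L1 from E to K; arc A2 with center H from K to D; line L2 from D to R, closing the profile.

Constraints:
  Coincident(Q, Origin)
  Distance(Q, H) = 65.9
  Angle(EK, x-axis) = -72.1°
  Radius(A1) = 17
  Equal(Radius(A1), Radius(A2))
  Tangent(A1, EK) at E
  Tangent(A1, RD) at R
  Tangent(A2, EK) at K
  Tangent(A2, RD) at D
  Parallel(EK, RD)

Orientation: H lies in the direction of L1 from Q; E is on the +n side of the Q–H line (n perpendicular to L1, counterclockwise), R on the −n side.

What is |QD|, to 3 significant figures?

68.1

Tangency of A1 to both parallel lines with radius 17.0 puts E and R at Q ± 17.0·n: E = (16.2, 5.23), R = (-16.2, -5.23). Equal radii place K and D the same way about H: K = H + 17.0·n = (36.4, -57.5), D = H − 17.0·n = (4.08, -67.9). Then |QD| = |D − Q| = 68.1.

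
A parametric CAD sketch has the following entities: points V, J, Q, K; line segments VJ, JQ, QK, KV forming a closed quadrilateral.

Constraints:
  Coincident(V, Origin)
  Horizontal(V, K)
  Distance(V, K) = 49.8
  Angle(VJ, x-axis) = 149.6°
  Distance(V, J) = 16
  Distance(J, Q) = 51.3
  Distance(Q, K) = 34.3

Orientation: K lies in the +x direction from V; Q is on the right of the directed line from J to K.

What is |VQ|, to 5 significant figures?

35.589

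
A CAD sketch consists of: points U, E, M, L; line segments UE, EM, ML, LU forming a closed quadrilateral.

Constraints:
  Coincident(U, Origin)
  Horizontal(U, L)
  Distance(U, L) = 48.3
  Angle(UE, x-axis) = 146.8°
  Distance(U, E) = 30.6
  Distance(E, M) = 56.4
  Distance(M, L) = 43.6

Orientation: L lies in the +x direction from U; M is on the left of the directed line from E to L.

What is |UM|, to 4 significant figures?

46.33

Checks: |EM| = 56.40 ✓; |ML| = 43.60 ✓.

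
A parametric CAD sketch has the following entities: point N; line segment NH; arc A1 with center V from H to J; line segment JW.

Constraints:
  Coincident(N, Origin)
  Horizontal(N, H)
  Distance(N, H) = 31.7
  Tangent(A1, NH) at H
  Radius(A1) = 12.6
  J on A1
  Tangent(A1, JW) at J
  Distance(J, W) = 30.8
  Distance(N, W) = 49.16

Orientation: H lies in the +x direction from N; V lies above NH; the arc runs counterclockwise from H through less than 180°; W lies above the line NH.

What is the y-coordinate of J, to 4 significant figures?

20.74

N is at the origin; NH is horizontal with |NH| = 31.7 and H on the +x side, so H = (31.70, 0.000). Since A1 is tangent to NH there, VH ⟂ NH, so V = H + (0, 12.6) = (31.70, 12.60). Since VJ ⟂ JW (tangency), |VW| = √(12.6² + 30.8²) = 33.28 regardless of where J sits on A1. So W lies on both circle(N, 49.16) and circle(V, 33.28); the above-NH intersection is W = (21.42, 44.25). J is the foot of the tangent from W: J = (41.32, 20.74).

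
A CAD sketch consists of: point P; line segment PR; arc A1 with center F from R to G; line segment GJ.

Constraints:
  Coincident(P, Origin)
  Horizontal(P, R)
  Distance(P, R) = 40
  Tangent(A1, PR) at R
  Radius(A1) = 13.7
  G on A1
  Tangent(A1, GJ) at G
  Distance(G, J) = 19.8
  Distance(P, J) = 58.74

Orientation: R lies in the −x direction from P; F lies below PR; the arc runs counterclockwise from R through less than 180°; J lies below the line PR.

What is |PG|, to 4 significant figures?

55.97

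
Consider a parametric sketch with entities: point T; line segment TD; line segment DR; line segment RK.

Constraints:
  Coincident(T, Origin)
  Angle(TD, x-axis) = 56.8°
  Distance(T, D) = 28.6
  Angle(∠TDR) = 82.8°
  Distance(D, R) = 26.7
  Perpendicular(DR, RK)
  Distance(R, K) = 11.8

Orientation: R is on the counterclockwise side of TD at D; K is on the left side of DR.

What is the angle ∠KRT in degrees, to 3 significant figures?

39.2°

∠TDR = 82.8°, so DR runs at 56.8° + (180° − 82.8°) = 154° from the x-axis; with |DR| = 26.7, R = D + 26.7·(cos 154°, sin 154°) = (-8.34, 35.6). DR is perpendicular to RK; with |RK| = 11.8 on the left of DR, K = R + 11.8·(-0.438, -0.899) = (-13.5, 25.0). Then cos ∠KRT = RK·RT / (|RK||RT|), giving 39.2°.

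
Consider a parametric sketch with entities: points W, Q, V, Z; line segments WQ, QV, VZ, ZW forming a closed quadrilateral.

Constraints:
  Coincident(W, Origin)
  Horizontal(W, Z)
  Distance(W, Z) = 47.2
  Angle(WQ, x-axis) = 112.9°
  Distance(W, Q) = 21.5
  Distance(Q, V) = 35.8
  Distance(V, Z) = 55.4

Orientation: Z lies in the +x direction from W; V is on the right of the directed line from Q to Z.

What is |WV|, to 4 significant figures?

16.95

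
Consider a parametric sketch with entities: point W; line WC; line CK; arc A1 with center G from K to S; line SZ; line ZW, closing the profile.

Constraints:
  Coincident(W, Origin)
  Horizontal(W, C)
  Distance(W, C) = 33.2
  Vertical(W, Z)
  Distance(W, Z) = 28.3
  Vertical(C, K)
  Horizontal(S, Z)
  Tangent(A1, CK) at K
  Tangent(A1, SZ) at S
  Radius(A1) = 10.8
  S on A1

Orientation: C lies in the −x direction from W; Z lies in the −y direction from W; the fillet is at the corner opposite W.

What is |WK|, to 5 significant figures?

37.530

W is at the origin; W and C share the same y with |WC| = 33.2 and C on the −x side, so C = (-33.200, 0.0000). W and Z share the same x with |WZ| = 28.3 and Z on the −y side, so Z = (0.0000, -28.300). The virtual corner opposite W is at (-33.200, -28.300). Since A1 is tangent to CK there, GK ⟂ CK and since A1 is tangent to SZ there, GS ⟂ SZ, with radius 10.8, so the center G sits 10.8 in from both sides at G = (-22.400, -17.500). That places the tangent points at K = (-33.200, -17.500) on CK and S = (-22.400, -28.300) on SZ. Then |WK| = |K − W| = 37.530.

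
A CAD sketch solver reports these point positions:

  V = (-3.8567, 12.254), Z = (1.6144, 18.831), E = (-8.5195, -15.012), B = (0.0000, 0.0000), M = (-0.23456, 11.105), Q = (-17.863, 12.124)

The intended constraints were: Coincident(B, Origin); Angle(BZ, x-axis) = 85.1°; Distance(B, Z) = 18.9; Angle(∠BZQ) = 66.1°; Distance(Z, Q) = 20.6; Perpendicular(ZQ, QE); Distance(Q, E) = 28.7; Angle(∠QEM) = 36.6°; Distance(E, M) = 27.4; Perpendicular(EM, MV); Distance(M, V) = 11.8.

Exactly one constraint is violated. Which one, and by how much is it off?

Distance(M, V) = 11.8 — off by 8.00.

B = (0.00, 0.00) ✓; BZ at 85.10° ✓; |BZ| = 18.90 ✓; ∠BZQ = 66.10° ✓; |ZQ| = 20.60 ✓; ∠(ZQ, QE) = 90.00° ✓; |QE| = 28.70 ✓; ∠QEM = 36.60° ✓; |EM| = 27.40 ✓; ∠(EM, MV) = 90.00° ✓; |MV| = 3.800 ✗.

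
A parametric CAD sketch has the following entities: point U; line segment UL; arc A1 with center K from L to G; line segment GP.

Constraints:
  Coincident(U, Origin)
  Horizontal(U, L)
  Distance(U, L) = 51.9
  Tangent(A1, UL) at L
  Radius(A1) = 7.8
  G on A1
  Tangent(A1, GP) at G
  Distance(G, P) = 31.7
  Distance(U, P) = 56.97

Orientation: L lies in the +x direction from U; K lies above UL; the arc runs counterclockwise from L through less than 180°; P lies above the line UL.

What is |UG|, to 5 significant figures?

59.718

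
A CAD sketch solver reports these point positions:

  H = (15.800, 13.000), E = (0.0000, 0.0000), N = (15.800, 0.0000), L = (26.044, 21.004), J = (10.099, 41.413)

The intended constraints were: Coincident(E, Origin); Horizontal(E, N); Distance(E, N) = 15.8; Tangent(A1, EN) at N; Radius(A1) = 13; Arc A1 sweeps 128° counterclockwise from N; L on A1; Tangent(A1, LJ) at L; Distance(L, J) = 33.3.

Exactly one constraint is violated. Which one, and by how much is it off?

Distance(L, J) = 33.3 — off by 7.40.

E = (0.00, 0.00) ✓; E.y = 0.00, N.y = 0.00 ✓; |EN| = 15.80 ✓; ∠(HN, NE) = 90.00° ✓; |HN| = 13.00 ✓; bearing(H→L) − bearing(H→N) = 128.0° ✓; |HL| = 13.00 ✓; ∠(HL, LJ) = 90.00° ✓; |LJ| = 25.90 ✗.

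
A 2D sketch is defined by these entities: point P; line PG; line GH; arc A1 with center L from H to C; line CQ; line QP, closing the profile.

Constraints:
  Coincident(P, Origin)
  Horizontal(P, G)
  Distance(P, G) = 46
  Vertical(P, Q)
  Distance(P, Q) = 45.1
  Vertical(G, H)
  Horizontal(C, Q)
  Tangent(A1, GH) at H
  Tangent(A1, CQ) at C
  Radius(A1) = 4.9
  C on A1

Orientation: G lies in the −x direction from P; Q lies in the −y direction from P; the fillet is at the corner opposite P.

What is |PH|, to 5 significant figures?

61.090

P is at the origin; PG is horizontal with |PG| = 46.0 and G on the −x side, so G = (-46.000, 0.0000). P and Q share the same x with |PQ| = 45.1 and Q on the −y side, so Q = (0.0000, -45.100). The virtual corner opposite P is at (-46.000, -45.100). Tangency of A1 to GH means the radius LH is perpendicular to GH and since A1 is tangent to CQ there, LC ⟂ CQ, with radius 4.9, so the center L sits 4.9 in from both sides at L = (-41.100, -40.200). That places the tangent points at H = (-46.000, -40.200) on GH and C = (-41.100, -45.100) on CQ. Then |PH| = |H − P| = 61.090.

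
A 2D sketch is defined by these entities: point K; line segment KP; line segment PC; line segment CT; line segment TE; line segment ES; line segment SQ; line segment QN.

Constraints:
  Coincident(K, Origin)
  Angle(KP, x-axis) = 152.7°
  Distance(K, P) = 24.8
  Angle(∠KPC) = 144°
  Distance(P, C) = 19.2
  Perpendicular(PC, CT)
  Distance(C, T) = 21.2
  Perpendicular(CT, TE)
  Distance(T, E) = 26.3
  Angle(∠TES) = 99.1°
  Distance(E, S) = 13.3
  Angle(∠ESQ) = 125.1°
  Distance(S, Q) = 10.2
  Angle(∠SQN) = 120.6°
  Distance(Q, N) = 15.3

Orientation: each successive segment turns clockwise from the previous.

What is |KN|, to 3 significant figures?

34.3

K is at the origin; KP runs at 152.7° with length 24.8, so P = (-22.0, 11.4). ∠KPC = 144.0° gives PC at 117° from the x-axis; with |PC| = 19.2, C = (-30.7, 28.5). PC is perpendicular to CT, so CT runs at 26.7°; with |CT| = 21.2, T = (-11.7, 38.1). CT ⟂ TE, so TE runs at -63.3°; with |TE| = 26.3, E = (0.0919, 14.6). ∠TES = 99.1° gives ES at -144° from the x-axis; with |ES| = 13.3, S = (-10.7, 6.78). ∠ESQ = 125.1° gives SQ at 161° from the x-axis; with |SQ| = 10.2, Q = (-20.3, 10.1). ∠SQN = 120.6° gives QN at 102° from the x-axis; with |QN| = 15.3, N = (-23.4, 25.1). Then |KN| = |N − K| = 34.3.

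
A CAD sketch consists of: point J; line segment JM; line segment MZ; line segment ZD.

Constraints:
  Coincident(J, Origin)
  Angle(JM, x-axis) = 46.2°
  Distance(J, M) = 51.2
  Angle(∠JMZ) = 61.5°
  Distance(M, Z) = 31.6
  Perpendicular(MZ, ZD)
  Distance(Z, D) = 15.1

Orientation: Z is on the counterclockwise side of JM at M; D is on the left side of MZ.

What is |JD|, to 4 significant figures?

30.74

J is at the origin; JM runs at 46.2° with length 51.2, so M = 51.2·(cos 46.2°, sin 46.2°) = (35.44, 36.95). ∠JMZ = 61.5°, so MZ runs at 46.2° + (180° − 61.5°) = 164.7° from the x-axis; with |MZ| = 31.6, Z = M + 31.6·(cos 164.7°, sin 164.7°) = (4.958, 45.29). MZ is perpendicular to ZD; with |ZD| = 15.1 on the left of MZ, D = Z + 15.1·(-0.2639, -0.9646) = (0.9732, 30.73). Then |JD| = |D − J| = 30.74.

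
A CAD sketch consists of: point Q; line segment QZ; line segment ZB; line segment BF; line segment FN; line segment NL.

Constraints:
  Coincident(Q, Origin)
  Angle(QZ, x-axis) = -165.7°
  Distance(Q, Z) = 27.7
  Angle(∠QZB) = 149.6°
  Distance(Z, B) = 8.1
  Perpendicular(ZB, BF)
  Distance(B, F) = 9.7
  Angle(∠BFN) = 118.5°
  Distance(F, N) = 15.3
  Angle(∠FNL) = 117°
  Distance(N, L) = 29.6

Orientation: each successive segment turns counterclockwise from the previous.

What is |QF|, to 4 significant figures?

32.28

Q is at the origin; QZ runs at -165.7° with length 27.7, so Z = (-26.84, -6.842). ∠QZB = 149.6° gives ZB at -135.3° from the x-axis; with |ZB| = 8.1, B = (-32.60, -12.54). ZB ⟂ BF, so BF runs at -45.30°; with |BF| = 9.7, F = (-25.78, -19.43). Then |QF| = |F − Q| = 32.28.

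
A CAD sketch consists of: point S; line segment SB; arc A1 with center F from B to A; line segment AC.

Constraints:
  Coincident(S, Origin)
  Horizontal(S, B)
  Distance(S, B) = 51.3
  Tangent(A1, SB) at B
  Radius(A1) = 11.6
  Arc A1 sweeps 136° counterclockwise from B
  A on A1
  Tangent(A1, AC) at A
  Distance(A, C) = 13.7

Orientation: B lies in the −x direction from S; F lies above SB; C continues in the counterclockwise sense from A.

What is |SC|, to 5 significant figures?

60.723

On A1, B sits at bearing -90° from F; a 136° counterclockwise sweep puts A at bearing 46°, so A = F + 11.6·(cos 46°, sin 46°) = (-43.242, 19.944). The tangent condition forces FA to be normal to AC, so AC runs along (−sin 46°, cos 46°); with |AC| = 13.7, C = (-53.097, 29.461). Then |SC| = |C − S| = 60.723.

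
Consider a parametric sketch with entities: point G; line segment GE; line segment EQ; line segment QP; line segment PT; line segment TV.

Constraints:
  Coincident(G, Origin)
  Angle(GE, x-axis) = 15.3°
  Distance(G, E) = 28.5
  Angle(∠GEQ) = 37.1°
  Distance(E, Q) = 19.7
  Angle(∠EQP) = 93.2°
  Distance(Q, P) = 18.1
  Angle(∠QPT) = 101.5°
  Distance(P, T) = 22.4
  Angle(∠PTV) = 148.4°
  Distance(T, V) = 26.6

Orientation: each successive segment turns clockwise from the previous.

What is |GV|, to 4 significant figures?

49.15

∠QPT = 101.5° gives PT at 67.10° from the x-axis; with |PT| = 22.4, T = (9.252, 22.77). ∠PTV = 148.4° gives TV at 35.50° from the x-axis; with |TV| = 26.6, V = (30.91, 38.22). Then |GV| = |V − G| = 49.15.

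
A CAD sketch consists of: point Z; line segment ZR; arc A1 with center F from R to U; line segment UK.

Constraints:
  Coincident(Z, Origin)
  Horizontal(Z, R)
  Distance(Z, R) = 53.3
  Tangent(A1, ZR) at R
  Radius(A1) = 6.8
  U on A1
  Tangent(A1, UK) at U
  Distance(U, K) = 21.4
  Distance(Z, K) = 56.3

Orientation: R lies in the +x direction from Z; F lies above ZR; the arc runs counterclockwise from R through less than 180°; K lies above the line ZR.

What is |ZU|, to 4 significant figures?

60.05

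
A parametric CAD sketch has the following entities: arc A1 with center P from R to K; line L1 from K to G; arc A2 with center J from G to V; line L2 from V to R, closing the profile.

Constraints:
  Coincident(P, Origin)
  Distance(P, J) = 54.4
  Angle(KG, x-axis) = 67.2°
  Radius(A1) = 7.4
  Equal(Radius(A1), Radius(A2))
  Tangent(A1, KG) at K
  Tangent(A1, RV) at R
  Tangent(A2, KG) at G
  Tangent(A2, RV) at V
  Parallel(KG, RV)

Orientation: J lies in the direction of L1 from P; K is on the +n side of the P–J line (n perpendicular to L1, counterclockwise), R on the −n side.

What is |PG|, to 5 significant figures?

54.901

Tangency of A1 to both parallel lines with radius 7.4 puts K and R at P ± 7.4·n: K = (-6.8218, 2.8676), R = (6.8218, -2.8676). Equal radii place G and V the same way about J: G = J + 7.4·n = (14.259, 53.017), V = J − 7.4·n = (27.903, 47.282). Then |PG| = |G − P| = 54.901.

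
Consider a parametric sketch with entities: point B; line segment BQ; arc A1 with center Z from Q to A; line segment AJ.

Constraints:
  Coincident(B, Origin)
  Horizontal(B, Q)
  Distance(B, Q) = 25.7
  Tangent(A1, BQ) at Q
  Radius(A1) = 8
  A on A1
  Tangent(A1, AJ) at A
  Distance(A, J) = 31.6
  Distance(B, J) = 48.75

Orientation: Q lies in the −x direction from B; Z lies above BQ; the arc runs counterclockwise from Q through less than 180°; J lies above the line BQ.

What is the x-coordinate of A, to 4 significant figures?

-18.03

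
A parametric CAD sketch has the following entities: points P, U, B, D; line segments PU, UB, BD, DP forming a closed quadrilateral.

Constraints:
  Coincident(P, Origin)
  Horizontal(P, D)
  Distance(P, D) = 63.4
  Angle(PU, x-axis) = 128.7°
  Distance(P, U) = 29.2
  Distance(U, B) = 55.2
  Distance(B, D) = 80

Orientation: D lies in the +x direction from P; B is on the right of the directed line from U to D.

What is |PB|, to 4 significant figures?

33.33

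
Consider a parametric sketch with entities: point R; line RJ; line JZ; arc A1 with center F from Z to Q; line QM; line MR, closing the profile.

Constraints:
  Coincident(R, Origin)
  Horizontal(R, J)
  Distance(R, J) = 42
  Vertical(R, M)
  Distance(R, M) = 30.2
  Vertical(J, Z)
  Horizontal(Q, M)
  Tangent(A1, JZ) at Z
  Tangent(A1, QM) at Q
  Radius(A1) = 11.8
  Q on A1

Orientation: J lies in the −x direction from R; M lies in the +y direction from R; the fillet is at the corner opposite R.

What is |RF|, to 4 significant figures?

35.36

R is at the origin; R and J share the same y with |RJ| = 42.0 and J on the −x side, so J = (-42.00, 0.000). R and M share the same x with |RM| = 30.2 and M on the +y side, so M = (0.000, 30.20). The virtual corner opposite R is at (-42.00, 30.20). A1 meets JZ tangentially, so FZ is at right angles to JZ and the tangent condition forces FQ to be normal to QM, with radius 11.8, so the center F sits 11.8 in from both sides at F = (-30.20, 18.40). Then |RF| = |F − R| = 35.36.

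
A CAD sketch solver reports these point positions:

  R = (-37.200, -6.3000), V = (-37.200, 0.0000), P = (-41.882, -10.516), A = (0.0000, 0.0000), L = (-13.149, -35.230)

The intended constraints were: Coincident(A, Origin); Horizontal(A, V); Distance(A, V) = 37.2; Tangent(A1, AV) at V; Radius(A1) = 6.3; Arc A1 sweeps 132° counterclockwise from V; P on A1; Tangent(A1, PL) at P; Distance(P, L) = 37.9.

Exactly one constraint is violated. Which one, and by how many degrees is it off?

Tangent(A1, PL) at P — off by 7.30°.

A = (0.00, 0.00) ✓; A.y = 0.00, V.y = 0.00 ✓; |AV| = 37.20 ✓; ∠(RV, VA) = 90.00° ✓; |RV| = 6.300 ✓; bearing(R→P) − bearing(R→V) = 132.0° ✓; |RP| = 6.300 ✓; ∠(RP, PL) = 82.70° ✗; |PL| = 37.90 ✓.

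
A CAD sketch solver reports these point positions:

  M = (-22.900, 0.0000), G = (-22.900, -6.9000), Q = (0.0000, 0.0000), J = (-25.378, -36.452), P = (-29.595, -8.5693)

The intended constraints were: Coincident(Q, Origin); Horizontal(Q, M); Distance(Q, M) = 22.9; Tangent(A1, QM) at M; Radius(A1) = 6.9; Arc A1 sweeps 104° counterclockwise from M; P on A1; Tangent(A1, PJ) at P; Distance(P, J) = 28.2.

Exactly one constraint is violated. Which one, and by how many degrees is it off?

Tangent(A1, PJ) at P — off by 5.40°.

Q = (0.00, 0.00) ✓; Q.y = 0.00, M.y = 0.00 ✓; |QM| = 22.90 ✓; ∠(GM, MQ) = 90.00° ✓; |GM| = 6.900 ✓; bearing(G→P) − bearing(G→M) = 104.0° ✓; |GP| = 6.900 ✓; ∠(GP, PJ) = 95.40° ✗; |PJ| = 28.20 ✓.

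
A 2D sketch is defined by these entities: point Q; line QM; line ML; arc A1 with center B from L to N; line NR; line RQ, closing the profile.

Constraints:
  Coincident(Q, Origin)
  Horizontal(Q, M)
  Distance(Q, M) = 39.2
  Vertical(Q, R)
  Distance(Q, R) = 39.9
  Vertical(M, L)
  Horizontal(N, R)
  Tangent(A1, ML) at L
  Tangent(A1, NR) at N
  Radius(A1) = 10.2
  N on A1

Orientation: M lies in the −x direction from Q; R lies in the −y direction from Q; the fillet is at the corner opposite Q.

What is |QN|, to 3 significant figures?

49.3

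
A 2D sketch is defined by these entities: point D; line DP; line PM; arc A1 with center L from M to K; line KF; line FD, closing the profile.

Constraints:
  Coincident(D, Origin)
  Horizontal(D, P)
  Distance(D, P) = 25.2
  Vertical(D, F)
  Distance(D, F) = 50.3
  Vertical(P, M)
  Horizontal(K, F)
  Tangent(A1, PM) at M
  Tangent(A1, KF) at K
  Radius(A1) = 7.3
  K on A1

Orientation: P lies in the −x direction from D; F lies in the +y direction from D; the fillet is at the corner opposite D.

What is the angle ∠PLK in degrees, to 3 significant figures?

170°

D is at the origin; D and P share the same y with |DP| = 25.2 and P on the −x side, so P = (-25.2, 0.00). DF is vertical with |DF| = 50.3 and F on the +y side, so F = (0.00, 50.3). The virtual corner opposite D is at (-25.2, 50.3). A1 meets PM tangentially, so LM is at right angles to PM and tangency of A1 to KF means the radius LK is perpendicular to KF, with radius 7.3, so the center L sits 7.3 in from both sides at L = (-17.9, 43.0). That places the tangent points at M = (-25.2, 43.0) on PM and K = (-17.9, 50.3) on KF. Then cos ∠PLK = LP·LK / (|LP||LK|), giving 170°.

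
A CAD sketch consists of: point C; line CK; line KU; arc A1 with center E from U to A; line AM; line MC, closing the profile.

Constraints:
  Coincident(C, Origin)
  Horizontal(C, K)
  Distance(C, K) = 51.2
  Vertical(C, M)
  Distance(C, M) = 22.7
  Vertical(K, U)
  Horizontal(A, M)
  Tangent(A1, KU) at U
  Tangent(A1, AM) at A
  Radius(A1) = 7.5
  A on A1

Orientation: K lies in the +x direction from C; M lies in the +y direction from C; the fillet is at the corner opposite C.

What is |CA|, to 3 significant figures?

49.2

C is at the origin; C and K share the same y with |CK| = 51.2 and K on the +x side, so K = (51.2, 0.00). C and M share the same x with |CM| = 22.7 and M on the +y side, so M = (0.00, 22.7). The virtual corner opposite C is at (51.2, 22.7). The tangent condition forces EU to be normal to KU and A1 meets AM tangentially, so EA is at right angles to AM, with radius 7.5, so the center E sits 7.5 in from both sides at E = (43.7, 15.2). That places the tangent points at U = (51.2, 15.2) on KU and A = (43.7, 22.7) on AM. Then |CA| = |A − C| = 49.2.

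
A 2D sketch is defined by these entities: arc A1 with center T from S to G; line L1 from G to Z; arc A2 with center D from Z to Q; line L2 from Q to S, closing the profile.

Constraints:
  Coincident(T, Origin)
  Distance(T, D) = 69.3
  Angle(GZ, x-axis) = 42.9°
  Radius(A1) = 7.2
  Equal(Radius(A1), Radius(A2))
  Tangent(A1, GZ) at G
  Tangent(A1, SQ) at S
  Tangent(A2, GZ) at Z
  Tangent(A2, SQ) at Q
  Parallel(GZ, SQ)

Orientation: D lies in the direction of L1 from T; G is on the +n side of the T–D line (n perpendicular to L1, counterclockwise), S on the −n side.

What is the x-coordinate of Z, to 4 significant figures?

45.86

The slot axis is L1's direction at 42.9°, so u = (cos 42.9°, sin 42.9°) = (0.7325, 0.6807) and n = (−sin 42.9°, cos 42.9°) = (-0.6807, 0.7325). T is at the origin and D lies 69.3 along u from T, so D = 69.3·u = (50.77, 47.17). Tangency of A1 to both parallel lines with radius 7.2 puts G and S at T ± 7.2·n: G = (-4.901, 5.274), S = (4.901, -5.274). Equal radii place Z and Q the same way about D: Z = D + 7.2·n = (45.86, 52.45), Q = D − 7.2·n = (55.67, 41.90). So Z.x = 45.86.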